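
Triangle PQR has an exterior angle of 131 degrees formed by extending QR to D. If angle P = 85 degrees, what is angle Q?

By the exterior angle theorem: exterior angle = sum of remote interior angles.
131 = 85 + angle Q
angle Q = 131 - 85 = 46 degrees

46 degrees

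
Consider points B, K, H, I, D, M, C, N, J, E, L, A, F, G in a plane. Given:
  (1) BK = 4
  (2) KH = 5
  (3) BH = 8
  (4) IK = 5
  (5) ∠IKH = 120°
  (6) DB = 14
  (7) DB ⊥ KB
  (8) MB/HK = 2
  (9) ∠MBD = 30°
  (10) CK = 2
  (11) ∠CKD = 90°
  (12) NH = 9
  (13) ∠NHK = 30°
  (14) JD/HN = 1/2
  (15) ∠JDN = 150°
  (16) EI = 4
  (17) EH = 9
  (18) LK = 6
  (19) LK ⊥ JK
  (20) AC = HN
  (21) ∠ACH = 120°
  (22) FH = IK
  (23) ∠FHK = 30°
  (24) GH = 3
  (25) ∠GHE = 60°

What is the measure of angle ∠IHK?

Step 1: By the law of cosines on triangle HKI: HI² = 5² + 5² − 2·5·5·cos(120°) = 75, so HI = 5·√3.
Step 2: By the inverse law of cosines on triangle IHK: cos(∠IHK) = ((5·√3)² + 5² − 5²) / (2·5·√3·5) = 75/86.6 = 0.866, so ∠IHK = 30°.

Therefore, the measure of angle ∠IHK = 30°.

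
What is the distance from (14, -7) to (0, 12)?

The horizontal distance is |0 - 14| = 14 and the vertical distance is |12 - -7| = 19.
By the Pythagorean theorem, d = sqrt(14^2 + 19^2) = sqrt(557).

sqrt(557)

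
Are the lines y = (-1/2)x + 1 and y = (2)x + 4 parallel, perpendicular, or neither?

Slope of line 1: m1 = -1/2
Slope of line 2: m2 = 2
m1 * m2 = (-1/2) * (2) = -1 = -1, so the lines are perpendicular.

Perpendicular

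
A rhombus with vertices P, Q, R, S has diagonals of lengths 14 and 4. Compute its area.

Area of a rhombus = (d1 * d2) / 2
Area = (14 * 4) / 2
Area = 56 / 2
Area = 28

28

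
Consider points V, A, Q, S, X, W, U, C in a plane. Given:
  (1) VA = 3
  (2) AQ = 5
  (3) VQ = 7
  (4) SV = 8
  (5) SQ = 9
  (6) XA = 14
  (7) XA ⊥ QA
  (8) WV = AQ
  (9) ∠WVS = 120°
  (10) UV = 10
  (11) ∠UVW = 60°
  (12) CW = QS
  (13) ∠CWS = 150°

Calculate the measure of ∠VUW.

From the given relations: WV = AQ = 5.
Step 1: By the law of cosines on triangle UVW: UW² = 10² + 5² − 2·10·5·cos(60°) = 75, so UW = 5·√3.
Step 2: By the inverse law of cosines on triangle VUW: cos(∠VUW) = (10² + (5·√3)² − 5²) / (2·10·5·√3) = 150/173.21 = 0.866, so ∠VUW = 30°.

Therefore, the measure of angle ∠VUW = 30°.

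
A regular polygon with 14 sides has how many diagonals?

Total line segments between 14 vertices = C(14,2) = 91.
Subtract the 14 sides: 91 - 14 = 77 diagonals.

77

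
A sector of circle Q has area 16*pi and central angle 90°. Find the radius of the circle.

The sector covers 90°/360° = 1/4 of the full circle.
Full circle area = 16*pi / 1/4 = 64*pi.
Since full area = πr², we get r² = 64*pi/π = 64, so r = 8.

8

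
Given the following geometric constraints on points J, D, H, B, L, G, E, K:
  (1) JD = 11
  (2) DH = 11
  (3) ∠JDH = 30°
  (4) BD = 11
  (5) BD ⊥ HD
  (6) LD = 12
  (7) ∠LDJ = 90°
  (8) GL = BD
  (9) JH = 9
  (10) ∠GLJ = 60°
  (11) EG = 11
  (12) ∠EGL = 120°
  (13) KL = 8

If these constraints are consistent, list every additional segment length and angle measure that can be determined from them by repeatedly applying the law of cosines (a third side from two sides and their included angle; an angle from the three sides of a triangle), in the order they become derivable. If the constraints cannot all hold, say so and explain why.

These constraints are not satisfiable: (1), (2) and (3) already determine JH: by the law of cosines JH² = 11² + 11² − 2·11·11·cos(30°) = 32.42, so JH ≈ 5.69, which contradicts (9) JH = 9. No planar figure meets all of them, so nothing further can be derived.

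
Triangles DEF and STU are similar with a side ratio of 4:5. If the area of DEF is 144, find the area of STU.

The ratio of areas of similar triangles = (side ratio)^2.
Side ratio = 4:5, so area ratio = 16:25.
Area of STU / Area of DEF = 25/16
Area of STU = 144 * 25/16 = 225

225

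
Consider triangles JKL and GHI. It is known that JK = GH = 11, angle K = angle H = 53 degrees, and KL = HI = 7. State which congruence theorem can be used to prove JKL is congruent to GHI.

Consider the given information: JK = GH = 11, angle K = angle H = 53 degrees, and KL = HI = 7
This is not ASA or HL: ASA requires two angles and the side between them. HL only applies to right triangles with matching hypotenuse and leg.
The correct criterion is SAS. Two pairs of corresponding sides and the included angle are equal (Side-Angle-Side).

SAS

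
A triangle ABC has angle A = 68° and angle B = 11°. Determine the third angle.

By the triangle angle sum property, the three interior angles of any triangle add up to 180°.
We know angle A = 68° and angle B = 11°, so their sum is 79°.
Therefore angle C = 180° - 79° = 101°.

101 degrees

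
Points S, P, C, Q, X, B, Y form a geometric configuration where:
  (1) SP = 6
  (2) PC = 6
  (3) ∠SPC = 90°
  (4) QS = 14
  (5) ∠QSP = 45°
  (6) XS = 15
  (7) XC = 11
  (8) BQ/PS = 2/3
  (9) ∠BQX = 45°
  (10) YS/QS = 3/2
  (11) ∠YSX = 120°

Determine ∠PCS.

Step 1: By the law of cosines on triangle CPS: CS² = 6² + 6² − 2·6·6·cos(90°) = 72, so CS = 6·√2.
Step 2: By the inverse law of cosines on triangle PCS: cos(∠PCS) = (6² + (6·√2)² − 6²) / (2·6·6·√2) = 72/101.82 = 0.7071, so ∠PCS = 45°.

Therefore, the measure of angle ∠PCS = 45°.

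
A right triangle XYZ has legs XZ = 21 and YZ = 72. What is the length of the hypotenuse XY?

XY = sqrt(21^2 + 72^2) = sqrt(5625) = 75

75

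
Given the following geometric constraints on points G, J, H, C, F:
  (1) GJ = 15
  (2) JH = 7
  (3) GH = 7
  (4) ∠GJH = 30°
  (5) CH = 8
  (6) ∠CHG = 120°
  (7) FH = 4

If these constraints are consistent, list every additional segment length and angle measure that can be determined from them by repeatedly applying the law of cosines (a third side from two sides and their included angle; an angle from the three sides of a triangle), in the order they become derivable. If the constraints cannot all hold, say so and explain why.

These constraints are not satisfiable: (1), (2) and (4) already determine GH: by the law of cosines GH² = 15² + 7² − 2·15·7·cos(30°) = 92.13, so GH ≈ 9.6, which contradicts (3) GH = 7. No planar figure meets all of them, so nothing further can be derived.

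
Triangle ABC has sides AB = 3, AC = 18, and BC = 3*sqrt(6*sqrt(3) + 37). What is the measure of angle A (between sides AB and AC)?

When all three sides of a triangle are known, the law of cosines can be rearranged to find any angle.
cos(C) = (a² + b² - c²) / (2ab) gives cos(A) = -sqrt(3)/2.
Taking the inverse cosine: A = 150°.

150°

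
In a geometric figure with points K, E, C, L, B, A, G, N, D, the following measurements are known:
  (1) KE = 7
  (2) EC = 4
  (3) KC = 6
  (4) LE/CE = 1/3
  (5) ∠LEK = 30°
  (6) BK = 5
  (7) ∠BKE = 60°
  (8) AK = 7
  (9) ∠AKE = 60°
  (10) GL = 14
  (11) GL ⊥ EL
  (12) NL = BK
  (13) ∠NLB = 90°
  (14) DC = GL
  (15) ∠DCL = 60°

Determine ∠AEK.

Step 1: By the law of cosines on triangle EKA: EA² = 7² + 7² − 2·7·7·cos(60°) = 49, so EA = 7.
Step 2: By the inverse law of cosines on triangle AEK: cos(∠AEK) = (7² + 7² − 7²) / (2·7·7) = 49/98 = 0.5, so ∠AEK = 60°.

Therefore, the measure of angle ∠AEK = 60°.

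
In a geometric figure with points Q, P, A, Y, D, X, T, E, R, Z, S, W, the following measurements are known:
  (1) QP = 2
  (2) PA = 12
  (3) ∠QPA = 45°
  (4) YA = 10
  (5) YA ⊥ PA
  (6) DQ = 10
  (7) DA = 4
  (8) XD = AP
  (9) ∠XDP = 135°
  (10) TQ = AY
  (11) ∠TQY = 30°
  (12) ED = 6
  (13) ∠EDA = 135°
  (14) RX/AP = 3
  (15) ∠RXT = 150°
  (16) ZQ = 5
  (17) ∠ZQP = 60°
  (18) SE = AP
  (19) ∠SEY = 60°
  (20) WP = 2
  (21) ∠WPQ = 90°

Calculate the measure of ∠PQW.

Step 1: By the law of cosines on triangle QPW: QW² = 2² + 2² − 2·2·2·cos(90°) = 8, so QW = 2·√2.
Step 2: By the inverse law of cosines on triangle PQW: cos(∠PQW) = (2² + (2·√2)² − 2²) / (2·2·2·√2) = 8/11.31 = 0.7071, so ∠PQW = 45°.

Therefore, the measure of angle ∠PQW = 45°.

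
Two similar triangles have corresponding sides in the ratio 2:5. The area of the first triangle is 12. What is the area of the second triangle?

The ratio of areas of similar triangles = (side ratio)^2.
Side ratio = 2:5, so area ratio = 4:25.
Area of the second triangle / Area of the first triangle = 25/4
Area of the second triangle = 12 * 25/4 = 75

75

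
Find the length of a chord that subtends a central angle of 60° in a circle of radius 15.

Chord = 2(15) sin(30°) = 15

15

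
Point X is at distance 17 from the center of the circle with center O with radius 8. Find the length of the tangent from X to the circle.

tangent = √(d² - r²) = √(17² - 8²) = √(289 - 64) = √225 = 15

15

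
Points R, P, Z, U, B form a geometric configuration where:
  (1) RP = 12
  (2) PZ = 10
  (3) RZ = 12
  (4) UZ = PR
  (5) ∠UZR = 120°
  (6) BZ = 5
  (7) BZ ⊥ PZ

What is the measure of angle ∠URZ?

From the given relations: UZ = PR = 12.
Step 1: By the law of cosines on triangle RZU: RU² = 12² + 12² − 2·12·12·cos(120°) = 432, so RU = 12·√3.
Step 2: By the inverse law of cosines on triangle URZ: cos(∠URZ) = ((12·√3)² + 12² − 12²) / (2·12·√3·12) = 432/498.83 = 0.866, so ∠URZ = 30°.

Therefore, the measure of angle ∠URZ = 30°.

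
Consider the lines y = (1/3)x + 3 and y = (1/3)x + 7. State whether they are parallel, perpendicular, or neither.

Slope of line 1: m1 = 1/3
Slope of line 2: m2 = 1/3
Two lines are parallel if and only if they have equal slopes (or both are vertical).
Here m1 = m2 = 1/3, confirming the lines are parallel.

Parallel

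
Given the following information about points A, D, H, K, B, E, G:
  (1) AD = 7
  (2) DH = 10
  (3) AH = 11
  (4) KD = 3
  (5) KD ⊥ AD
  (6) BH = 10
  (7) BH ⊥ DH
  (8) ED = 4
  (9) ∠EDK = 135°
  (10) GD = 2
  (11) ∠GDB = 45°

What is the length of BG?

Step 1: By the law of cosines on triangle BHD: BD² = 10² + 10² − 2·10·10·cos(90°) = 200, so BD = 10·√2.
Step 2: By the law of cosines on triangle BDG: BG² = (10·√2)² + 2² − 2·10·√2·2·cos(45°) = 164, so BG = 2·√41.

Therefore, the length of BG = 2·√41.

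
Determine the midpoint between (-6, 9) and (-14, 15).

The midpoint is the point halfway along the segment.
Move half the horizontal distance: -6 + (-14 - -6)/2 = -6 + -8/2 = -10
Move half the vertical distance: 9 + (15 - 9)/2 = 9 + 6/2 = 12
Midpoint = (-10, 12)

(-10, 12)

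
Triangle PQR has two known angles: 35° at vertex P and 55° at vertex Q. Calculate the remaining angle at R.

By the triangle angle sum property, the three interior angles of any triangle add up to 180°.
We know angle P = 35° and angle Q = 55°, so their sum is 90°.
Therefore angle R = 180° - 90° = 90°.

90 degrees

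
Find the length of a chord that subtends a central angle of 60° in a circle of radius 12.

Drop a perpendicular from the center to the chord, bisecting both the chord and the central angle.
Each half-chord = r sin(θ/2) = 12 sin(30°).
The full chord = 2 × 12 × sin(30°) = 12.

12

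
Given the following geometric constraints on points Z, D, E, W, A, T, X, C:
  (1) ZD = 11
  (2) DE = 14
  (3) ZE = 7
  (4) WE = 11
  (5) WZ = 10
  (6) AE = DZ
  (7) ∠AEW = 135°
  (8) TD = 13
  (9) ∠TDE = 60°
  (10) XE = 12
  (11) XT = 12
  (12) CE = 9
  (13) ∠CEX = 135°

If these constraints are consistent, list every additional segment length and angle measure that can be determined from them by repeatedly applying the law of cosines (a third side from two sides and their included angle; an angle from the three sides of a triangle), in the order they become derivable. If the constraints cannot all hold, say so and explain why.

The constraints are consistent. Derivable facts, in order:
After 1 step:
- ET = √183
- WA ≈ 20.33
- XC ≈ 19.44
- ∠DEZ = 50.75°
- ∠DZE = 99.72°
- ∠EDZ = 29.53°
- ∠EWZ = 38.57°
- ∠EZW = 78.46°
- ∠WEZ = 62.96°
After 2 steps:
- ∠AWE = 22.5°
- ∠CXE = 19.11°
- ∠DET = 56.33°
- ∠DTE = 63.67°
- ∠EAW = 22.5°
- ∠ECX = 25.89°
- ∠ETX = 55.69°
- ∠EXT = 68.62°
- ∠TEX = 55.69°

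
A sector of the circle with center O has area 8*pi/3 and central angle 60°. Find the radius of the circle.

r² = 360 × 8*pi/3 / (π × 60) = 16, so r = 4.

4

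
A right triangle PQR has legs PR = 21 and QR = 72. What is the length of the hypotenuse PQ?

PQ = sqrt(21^2 + 72^2) = sqrt(5625) = 75

75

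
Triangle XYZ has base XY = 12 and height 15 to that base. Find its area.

A triangle's area is half the area of a rectangle with the same base and height.
Area = (1/2) * 12 * 15 = 90.

90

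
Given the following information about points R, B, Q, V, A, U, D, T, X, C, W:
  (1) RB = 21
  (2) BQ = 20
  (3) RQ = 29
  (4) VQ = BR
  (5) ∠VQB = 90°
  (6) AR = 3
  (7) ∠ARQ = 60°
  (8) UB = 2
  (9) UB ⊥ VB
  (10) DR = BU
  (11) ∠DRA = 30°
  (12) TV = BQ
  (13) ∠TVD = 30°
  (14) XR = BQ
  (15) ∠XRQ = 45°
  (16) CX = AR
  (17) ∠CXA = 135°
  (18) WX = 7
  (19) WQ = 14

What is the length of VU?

From the given relations: VQ = BR = 21.
Step 1: By the law of cosines on triangle BQV: BV² = 20² + 21² − 2·20·21·cos(90°) = 841, so BV = 29.
Step 2: By the law of cosines on triangle VBU: VU² = 29² + 2² − 2·29·2·cos(90°) = 845, so VU = 13·√5.

Therefore, the length of VU = 13·√5.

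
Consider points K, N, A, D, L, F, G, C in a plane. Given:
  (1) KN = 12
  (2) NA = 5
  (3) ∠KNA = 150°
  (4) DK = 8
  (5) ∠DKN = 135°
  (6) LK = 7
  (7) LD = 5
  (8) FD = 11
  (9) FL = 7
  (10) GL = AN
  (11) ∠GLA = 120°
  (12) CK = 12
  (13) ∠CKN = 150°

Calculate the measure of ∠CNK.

Step 1: By the law of cosines on triangle NKC: NC² = 12² + 12² − 2·12·12·cos(150°) = 537.42, so NC ≈ 23.18.
Step 2: By the inverse law of cosines on triangle CNK: cos(∠CNK) = (23.18² + 12² − 12²) / (2·23.18·12) = 537.42/556.37 = 0.9659, so ∠CNK = 15°.

Therefore, the measure of angle ∠CNK = 15°.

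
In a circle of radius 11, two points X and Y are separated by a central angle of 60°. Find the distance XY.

Drop a perpendicular from the center to the chord, bisecting both the chord and the central angle.
Each half-chord = r sin(θ/2) = 11 sin(30°).
The full chord = 2 × 11 × sin(30°) = 11.

11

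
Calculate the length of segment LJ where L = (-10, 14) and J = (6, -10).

d = sqrt((6 - -10)^2 + (-10 - 14)^2)
d = sqrt(16^2 + -24^2)
d = sqrt(256 + 576)
d = sqrt(832) = 8*sqrt(13)

8*sqrt(13)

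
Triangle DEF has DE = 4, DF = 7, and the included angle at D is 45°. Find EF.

When two sides and the included angle are known, the law of cosines gives the third side.
c^2 = a^2 + b^2 - 2ab cos(C) generalizes the Pythagorean theorem to non-right triangles.
Here: EF^2 = 16 + 49 - 56*(sqrt(2)/2) = 65 - 28*sqrt(2)
EF = sqrt(65 - 28*sqrt(2))

sqrt(65 - 28*sqrt(2))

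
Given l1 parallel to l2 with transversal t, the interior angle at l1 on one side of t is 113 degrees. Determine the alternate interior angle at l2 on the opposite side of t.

Alternate interior angles lie on opposite sides of the transversal, between the parallel lines.
By the alternate interior angle theorem, they are equal: 113 degrees.

113 degrees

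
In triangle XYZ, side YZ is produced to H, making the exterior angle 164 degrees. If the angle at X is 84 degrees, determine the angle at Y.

By the exterior angle theorem: exterior angle = sum of remote interior angles.
164 = 84 + angle Y
angle Y = 164 - 84 = 80 degrees

80 degrees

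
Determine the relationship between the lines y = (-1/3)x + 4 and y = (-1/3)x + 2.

Slope of line 1: m1 = -1/3
Slope of line 2: m2 = -1/3
Two lines are parallel if and only if they have equal slopes (or both are vertical).
Here m1 = m2 = -1/3, confirming the lines are parallel.

Parallel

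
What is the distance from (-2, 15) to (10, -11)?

The horizontal distance is |10 - -2| = 12 and the vertical distance is |-11 - 15| = 26.
By the Pythagorean theorem, d = sqrt(12^2 + 26^2) = sqrt(820) = 2*sqrt(205).

2*sqrt(205)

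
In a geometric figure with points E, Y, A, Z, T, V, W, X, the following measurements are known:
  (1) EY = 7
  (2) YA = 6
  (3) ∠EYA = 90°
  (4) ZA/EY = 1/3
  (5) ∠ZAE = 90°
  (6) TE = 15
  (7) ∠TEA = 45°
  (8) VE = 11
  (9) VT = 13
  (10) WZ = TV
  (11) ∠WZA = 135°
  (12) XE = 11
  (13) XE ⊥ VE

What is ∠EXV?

Step 1: By the law of cosines on triangle XEV: XV² = 11² + 11² − 2·11·11·cos(90°) = 242, so XV = 11·√2.
Step 2: By the inverse law of cosines on triangle EXV: cos(∠EXV) = (11² + (11·√2)² − 11²) / (2·11·11·√2) = 242/342.24 = 0.7071, so ∠EXV = 45°.

Therefore, the measure of angle ∠EXV = 45°.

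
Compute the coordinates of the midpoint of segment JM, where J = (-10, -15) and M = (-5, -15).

M = ((x₁ + x₂)/2, (y₁ + y₂)/2)
= ((-10 + -5)/2, (-15 + -15)/2)
= (-15/2, -30/2) = (-15/2, -15)

(-15/2, -15)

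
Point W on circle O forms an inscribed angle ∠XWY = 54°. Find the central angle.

By the inscribed angle theorem, the central angle is twice the inscribed angle.
Central angle = 2 × 54° = 108°

108°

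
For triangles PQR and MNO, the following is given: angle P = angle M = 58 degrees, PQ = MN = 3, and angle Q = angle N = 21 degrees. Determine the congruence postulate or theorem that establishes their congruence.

The given information matches ASA: Two pairs of corresponding angles and the included side are equal (Angle-Side-Angle).

ASA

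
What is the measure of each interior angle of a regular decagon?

Each interior angle of a regular n-gon is (n - 2) * 180 / n.
For n = 10: (10 - 2) * 180 / 10 = 1440/10 = 144 degrees.

144 degrees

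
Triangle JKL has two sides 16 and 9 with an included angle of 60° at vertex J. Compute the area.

When two sides and the included angle are known, the area formula is (1/2)ab sin(C).
The height from one side to the opposite vertex is 9 sin(60°) = 9*sqrt(3)/2.
Area = (1/2) * 16 * 9*sqrt(3)/2 = 36*sqrt(3).

36*sqrt(3)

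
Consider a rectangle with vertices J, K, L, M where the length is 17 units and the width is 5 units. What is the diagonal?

Using the Pythagorean theorem:
d² = 17² + 5² = 289 + 25 = 314
d = sqrt(314)

sqrt(314)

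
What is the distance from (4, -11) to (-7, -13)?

The horizontal distance is |-7 - 4| = 11 and the vertical distance is |-13 - -11| = 2.
By the Pythagorean theorem, d = sqrt(11^2 + 2^2) = sqrt(125) = 5*sqrt(5).

5*sqrt(5)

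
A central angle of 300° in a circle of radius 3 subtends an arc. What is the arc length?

The full circumference is 2πr = 2π(3) = 6*pi.
The arc spans 300° out of 360°, which is a fraction of 5/6.
Arc length = 6*pi × 5/6 = 5*pi.

5*pi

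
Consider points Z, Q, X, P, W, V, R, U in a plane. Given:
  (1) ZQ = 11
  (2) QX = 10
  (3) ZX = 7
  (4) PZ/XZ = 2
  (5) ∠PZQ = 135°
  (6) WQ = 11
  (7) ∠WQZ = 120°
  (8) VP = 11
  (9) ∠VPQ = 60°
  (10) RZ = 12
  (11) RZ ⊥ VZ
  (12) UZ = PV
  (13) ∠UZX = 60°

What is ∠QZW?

Step 1: By the law of cosines on triangle ZQW: ZW² = 11² + 11² − 2·11·11·cos(120°) = 363, so ZW = 11·√3.
Step 2: By the inverse law of cosines on triangle QZW: cos(∠QZW) = (11² + (11·√3)² − 11²) / (2·11·11·√3) = 363/419.16 = 0.866, so ∠QZW = 30°.

Therefore, the measure of angle ∠QZW = 30°.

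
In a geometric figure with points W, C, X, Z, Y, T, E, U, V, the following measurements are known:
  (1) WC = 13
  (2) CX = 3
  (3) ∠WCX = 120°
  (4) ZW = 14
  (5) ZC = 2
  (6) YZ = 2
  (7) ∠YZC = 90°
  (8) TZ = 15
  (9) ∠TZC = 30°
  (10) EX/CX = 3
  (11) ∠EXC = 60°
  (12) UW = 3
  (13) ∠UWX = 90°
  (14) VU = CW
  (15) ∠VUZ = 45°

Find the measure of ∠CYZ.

Step 1: By the law of cosines on triangle YZC: YC² = 2² + 2² − 2·2·2·cos(90°) = 8, so YC = 2·√2.
Step 2: By the inverse law of cosines on triangle CYZ: cos(∠CYZ) = ((2·√2)² + 2² − 2²) / (2·2·√2·2) = 8/11.31 = 0.7071, so ∠CYZ = 45°.

Therefore, the measure of angle ∠CYZ = 45°.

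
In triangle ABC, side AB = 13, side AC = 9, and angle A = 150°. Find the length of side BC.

When two sides and the included angle are known, the law of cosines gives the third side.
c^2 = a^2 + b^2 - 2ab cos(C) generalizes the Pythagorean theorem to non-right triangles.
Here: BC^2 = 169 + 81 - 234*(-sqrt(3)/2) = 117*sqrt(3) + 250
BC = sqrt(117*sqrt(3) + 250)

sqrt(117*sqrt(3) + 250)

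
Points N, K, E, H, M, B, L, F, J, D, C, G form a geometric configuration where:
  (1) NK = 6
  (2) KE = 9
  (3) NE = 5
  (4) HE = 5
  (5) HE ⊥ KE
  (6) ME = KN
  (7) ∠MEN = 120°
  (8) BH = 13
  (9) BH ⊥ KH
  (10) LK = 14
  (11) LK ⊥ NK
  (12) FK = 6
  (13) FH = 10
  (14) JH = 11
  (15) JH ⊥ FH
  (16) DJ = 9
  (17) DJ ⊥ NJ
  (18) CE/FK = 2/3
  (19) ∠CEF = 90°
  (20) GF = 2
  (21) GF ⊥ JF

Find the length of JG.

Step 1: By the law of cosines on triangle FHJ: FJ² = 10² + 11² − 2·10·11·cos(90°) = 221, so FJ ≈ 14.87.
Step 2: By the law of cosines on triangle JFG: JG² = 14.87² + 2² − 2·14.87·2·cos(90°) = 225, so JG = 15.

Therefore, the length of JG = 15.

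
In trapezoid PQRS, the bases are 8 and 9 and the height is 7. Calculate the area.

Area = (8 + 9) * 7 / 2 = 119 / 2 = 119/2

119/2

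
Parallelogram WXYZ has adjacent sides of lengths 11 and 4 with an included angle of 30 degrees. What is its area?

The area of a parallelogram equals the product of two adjacent sides times the sine of the included angle.
This is because the height equals 4 * sin(30°) = 2.
Area = 11 * 2 = 22

22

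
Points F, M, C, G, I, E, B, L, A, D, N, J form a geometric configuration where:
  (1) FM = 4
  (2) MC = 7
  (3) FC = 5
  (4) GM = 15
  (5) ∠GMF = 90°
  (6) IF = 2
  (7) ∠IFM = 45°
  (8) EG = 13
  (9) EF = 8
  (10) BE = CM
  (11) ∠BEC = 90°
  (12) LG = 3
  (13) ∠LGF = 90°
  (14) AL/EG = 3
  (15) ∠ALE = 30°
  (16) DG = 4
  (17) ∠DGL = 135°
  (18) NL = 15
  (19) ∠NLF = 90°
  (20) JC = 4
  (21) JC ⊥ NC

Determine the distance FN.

Step 1: By the law of cosines on triangle FMG: FG² = 4² + 15² − 2·4·15·cos(90°) = 241, so FG ≈ 15.52.
Step 2: By the law of cosines on triangle LGF: LF² = 3² + 15.52² − 2·3·15.52·cos(90°) = 250, so LF = 5·√10.
Step 3: By the law of cosines on triangle FLN: FN² = (5·√10)² + 15² − 2·5·√10·15·cos(90°) = 475, so FN = 5·√19.

Therefore, the length of FN = 5·√19.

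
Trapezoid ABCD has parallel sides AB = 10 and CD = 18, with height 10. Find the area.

A trapezoid's area equals the midsegment times the height.
The midsegment is (10 + 18) / 2 = 14.
Area = 14 * 10 = 140.

140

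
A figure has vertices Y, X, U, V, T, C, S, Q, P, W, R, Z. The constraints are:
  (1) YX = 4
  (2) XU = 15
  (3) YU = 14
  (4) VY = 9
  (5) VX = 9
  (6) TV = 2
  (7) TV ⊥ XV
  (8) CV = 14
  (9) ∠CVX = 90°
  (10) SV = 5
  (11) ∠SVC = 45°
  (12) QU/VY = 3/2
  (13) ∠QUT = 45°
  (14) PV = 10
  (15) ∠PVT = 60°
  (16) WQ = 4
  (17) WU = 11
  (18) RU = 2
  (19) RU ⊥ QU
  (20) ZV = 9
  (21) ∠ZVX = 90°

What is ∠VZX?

Step 1: By the law of cosines on triangle ZVX: ZX² = 9² + 9² − 2·9·9·cos(90°) = 162, so ZX = 9·√2.
Step 2: By the inverse law of cosines on triangle VZX: cos(∠VZX) = (9² + (9·√2)² − 9²) / (2·9·9·√2) = 162/229.1 = 0.7071, so ∠VZX = 45°.

Therefore, the measure of angle ∠VZX = 45°.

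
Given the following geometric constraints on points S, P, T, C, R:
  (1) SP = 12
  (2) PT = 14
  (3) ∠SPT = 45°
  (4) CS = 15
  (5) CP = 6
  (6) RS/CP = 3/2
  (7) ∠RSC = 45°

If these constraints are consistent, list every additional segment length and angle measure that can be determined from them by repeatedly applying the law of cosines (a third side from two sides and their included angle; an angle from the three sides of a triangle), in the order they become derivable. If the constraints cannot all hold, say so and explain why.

The constraints are consistent. Derivable facts, in order:
After 1 step:
- CR ≈ 10.73
- ST ≈ 10.12
- ∠CPS = 108.21°
- ∠CSP = 22.33°
- ∠PCS = 49.46°
After 2 steps:
- ∠CRS = 98.61°
- ∠PST = 78.02°
- ∠PTS = 56.98°
- ∠RCS = 36.39°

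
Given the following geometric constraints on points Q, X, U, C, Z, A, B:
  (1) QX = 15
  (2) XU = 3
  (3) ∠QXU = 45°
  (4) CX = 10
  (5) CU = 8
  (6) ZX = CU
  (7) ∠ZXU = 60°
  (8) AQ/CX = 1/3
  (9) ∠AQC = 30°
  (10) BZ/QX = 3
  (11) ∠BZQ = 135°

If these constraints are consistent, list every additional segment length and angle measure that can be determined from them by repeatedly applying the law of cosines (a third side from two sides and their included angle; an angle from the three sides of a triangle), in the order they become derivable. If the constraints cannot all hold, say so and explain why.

The constraints are consistent. Derivable facts, in order:
After 1 step:
- QU ≈ 13.05
- UZ = 7
- ∠CUX = 124.23°
- ∠CXU = 41.41°
- ∠UCX = 14.36°
After 2 steps:
- ∠QUX = 125.65°
- ∠UQX = 9.35°
- ∠UZX = 21.79°
- ∠XUZ = 98.21°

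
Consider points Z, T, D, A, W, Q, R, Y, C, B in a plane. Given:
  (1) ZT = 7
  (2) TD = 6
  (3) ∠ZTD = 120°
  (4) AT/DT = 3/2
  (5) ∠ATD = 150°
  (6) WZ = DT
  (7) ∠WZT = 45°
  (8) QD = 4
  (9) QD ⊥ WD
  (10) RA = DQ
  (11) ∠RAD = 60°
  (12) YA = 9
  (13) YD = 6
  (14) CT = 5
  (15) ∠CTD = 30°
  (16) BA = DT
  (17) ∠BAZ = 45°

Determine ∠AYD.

From the given relations: AT = 3/2·DT = 3/2·6 = 9.
Step 1: By the law of cosines on triangle ATD: AD² = 9² + 6² − 2·9·6·cos(150°) = 210.53, so AD ≈ 14.51.
Step 2: By the inverse law of cosines on triangle AYD: cos(∠AYD) = (9² + 6² − 14.51²) / (2·9·6) = -93.53/108 = -0.866, so ∠AYD = 150°.

Therefore, the measure of angle ∠AYD = 150°.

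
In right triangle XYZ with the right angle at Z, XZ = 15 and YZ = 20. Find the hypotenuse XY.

In a right triangle, the square of the hypotenuse equals the sum of the squares of the two legs.
The legs are 15 and 20, so the hypotenuse = sqrt(225 + 400) = sqrt(625) = 25.

25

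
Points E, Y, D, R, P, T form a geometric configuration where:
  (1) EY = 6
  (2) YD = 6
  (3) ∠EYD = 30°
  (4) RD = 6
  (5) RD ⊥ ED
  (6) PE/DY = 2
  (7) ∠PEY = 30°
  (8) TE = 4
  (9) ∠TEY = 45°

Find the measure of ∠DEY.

Step 1: By the law of cosines on triangle EYD: ED² = 6² + 6² − 2·6·6·cos(30°) = 9.65, so ED ≈ 3.11.
Step 2: By the inverse law of cosines on triangle DEY: cos(∠DEY) = (3.11² + 6² − 6²) / (2·3.11·6) = 9.65/37.27 = 0.2588, so ∠DEY = 75°.

Therefore, the measure of angle ∠DEY = 75°.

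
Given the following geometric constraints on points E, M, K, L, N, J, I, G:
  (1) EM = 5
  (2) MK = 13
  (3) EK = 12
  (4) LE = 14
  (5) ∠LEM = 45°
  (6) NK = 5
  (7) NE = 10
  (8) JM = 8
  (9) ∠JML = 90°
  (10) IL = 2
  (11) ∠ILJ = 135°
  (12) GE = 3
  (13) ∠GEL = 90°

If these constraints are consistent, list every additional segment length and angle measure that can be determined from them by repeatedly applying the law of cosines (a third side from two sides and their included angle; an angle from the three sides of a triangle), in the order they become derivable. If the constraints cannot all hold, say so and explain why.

The constraints are consistent. Derivable facts, in order:
After 1 step:
- LG ≈ 14.32
- ML ≈ 11.05
- ∠EKM = 22.62°
- ∠EKN = 54.9°
- ∠EMK = 67.38°
- ∠ENK = 100.95°
- ∠KEM = 90°
- ∠KEN = 24.15°
After 2 steps:
- LJ ≈ 13.64
- ∠EGL = 77.91°
- ∠ELG = 12.09°
- ∠ELM = 18.67°
- ∠EML = 116.33°
After 3 steps:
- JI ≈ 15.12
- ∠JLM = 35.91°
- ∠LJM = 54.09°
After 4 steps:
- ∠IJL = 5.37°
- ∠JIL = 39.63°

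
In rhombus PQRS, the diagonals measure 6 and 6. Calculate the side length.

The diagonals of a rhombus bisect each other at right angles.
Half-diagonals: 6/2 = 3 and 6/2 = 3
side = sqrt(3^2 + 3^2)
side = sqrt(9 + 9)
side = sqrt(18) = 3*sqrt(2)

3*sqrt(2)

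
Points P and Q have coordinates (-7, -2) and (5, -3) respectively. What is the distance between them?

The horizontal distance is |5 - -7| = 12 and the vertical distance is |-3 - -2| = 1.
By the Pythagorean theorem, d = sqrt(12^2 + 1^2) = sqrt(145).

sqrt(145)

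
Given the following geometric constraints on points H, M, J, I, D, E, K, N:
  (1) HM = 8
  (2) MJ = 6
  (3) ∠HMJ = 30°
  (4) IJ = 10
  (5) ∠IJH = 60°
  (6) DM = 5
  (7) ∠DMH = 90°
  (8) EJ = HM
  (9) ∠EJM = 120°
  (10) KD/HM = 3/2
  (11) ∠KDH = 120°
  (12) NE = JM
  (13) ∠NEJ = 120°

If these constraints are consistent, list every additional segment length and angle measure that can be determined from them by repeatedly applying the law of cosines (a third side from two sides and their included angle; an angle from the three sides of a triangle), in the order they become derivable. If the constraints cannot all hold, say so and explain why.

The constraints are consistent. Derivable facts, in order:
After 1 step:
- HD = √89
- HJ ≈ 4.11
- JN = 2·√37
- ME = 2·√37
After 2 steps:
- HI ≈ 8.71
- HK ≈ 18.61
- ∠DHM = 32.01°
- ∠EJN = 25.28°
- ∠EMJ = 34.72°
- ∠ENJ = 34.72°
- ∠HDM = 57.99°
- ∠HJM = 103.06°
- ∠JEM = 25.28°
- ∠JHM = 46.94°
After 3 steps:
- ∠DHK = 33.95°
- ∠DKH = 26.05°
- ∠HIJ = 24.11°
- ∠IHJ = 95.89°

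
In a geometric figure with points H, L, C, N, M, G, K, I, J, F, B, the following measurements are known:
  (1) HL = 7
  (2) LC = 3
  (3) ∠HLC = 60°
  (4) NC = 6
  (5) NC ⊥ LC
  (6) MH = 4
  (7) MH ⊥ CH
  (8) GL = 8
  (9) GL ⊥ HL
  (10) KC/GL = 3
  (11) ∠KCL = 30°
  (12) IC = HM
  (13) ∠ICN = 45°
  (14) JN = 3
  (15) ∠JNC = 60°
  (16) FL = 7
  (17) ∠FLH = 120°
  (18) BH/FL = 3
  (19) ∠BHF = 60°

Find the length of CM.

Step 1: By the law of cosines on triangle CLH: CH² = 3² + 7² − 2·3·7·cos(60°) = 37, so CH = √37.
Step 2: By the law of cosines on triangle CHM: CM² = √37² + 4² − 2·√37·4·cos(90°) = 53, so CM = √53.

Therefore, the length of CM = √53.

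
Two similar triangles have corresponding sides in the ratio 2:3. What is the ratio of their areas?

Area ratio = (side ratio)^2 = (2/3)^2 = 4:9.

4:9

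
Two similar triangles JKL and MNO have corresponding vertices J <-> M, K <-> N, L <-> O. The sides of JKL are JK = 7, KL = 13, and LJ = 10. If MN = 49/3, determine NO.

k = 49/3/7 = 7/3. NO = 7/3 * 13 = 91/3.

91/3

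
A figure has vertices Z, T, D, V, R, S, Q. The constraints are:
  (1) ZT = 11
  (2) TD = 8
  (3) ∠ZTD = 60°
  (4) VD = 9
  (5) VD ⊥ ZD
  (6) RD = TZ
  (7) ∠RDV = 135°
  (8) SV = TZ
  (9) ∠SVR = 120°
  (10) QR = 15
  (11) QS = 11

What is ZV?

Step 1: By the law of cosines on triangle ZTD: ZD² = 11² + 8² − 2·11·8·cos(60°) = 97, so ZD = √97.
Step 2: By the law of cosines on triangle ZDV: ZV² = √97² + 9² − 2·√97·9·cos(90°) = 178, so ZV = √178.

Therefore, the length of ZV = √178.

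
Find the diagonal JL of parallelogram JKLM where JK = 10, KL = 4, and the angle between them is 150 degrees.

Law of cosines: d^2 = 10^2 + 4^2 - 2(10)(4)cos(150°) = 40*sqrt(3) + 116, so d = 2*sqrt(10*sqrt(3) + 29).

2*sqrt(10*sqrt(3) + 29)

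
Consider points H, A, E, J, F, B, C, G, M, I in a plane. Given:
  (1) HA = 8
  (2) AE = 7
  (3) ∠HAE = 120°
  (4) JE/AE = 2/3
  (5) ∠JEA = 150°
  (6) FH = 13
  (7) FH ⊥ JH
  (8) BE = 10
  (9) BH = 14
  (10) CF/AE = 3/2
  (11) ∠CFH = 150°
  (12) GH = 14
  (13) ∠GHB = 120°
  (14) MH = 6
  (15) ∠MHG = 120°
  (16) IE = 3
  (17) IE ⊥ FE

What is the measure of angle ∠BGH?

Step 1: By the law of cosines on triangle GHB: GB² = 14² + 14² − 2·14·14·cos(120°) = 588, so GB = 14·√3.
Step 2: By the inverse law of cosines on triangle BGH: cos(∠BGH) = ((14·√3)² + 14² − 14²) / (2·14·√3·14) = 588/678.96 = 0.866, so ∠BGH = 30°.

Therefore, the measure of angle ∠BGH = 30°.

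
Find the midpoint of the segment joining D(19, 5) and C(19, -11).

The midpoint is the average of the coordinates:
x: (19 + 19)/2 = 19
y: (5 + -11)/2 = -3
Midpoint = (19, -3)

(19, -3)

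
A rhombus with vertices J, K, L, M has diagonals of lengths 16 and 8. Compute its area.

The diagonals of a rhombus divide it into four right triangles.
Each triangle has legs 16/ 2 = 8 and 8/2 = 4, so each has area (1/2)*8*4 = 16.
Four such triangles give total area = (d1 * d2) / 2 = 64.

64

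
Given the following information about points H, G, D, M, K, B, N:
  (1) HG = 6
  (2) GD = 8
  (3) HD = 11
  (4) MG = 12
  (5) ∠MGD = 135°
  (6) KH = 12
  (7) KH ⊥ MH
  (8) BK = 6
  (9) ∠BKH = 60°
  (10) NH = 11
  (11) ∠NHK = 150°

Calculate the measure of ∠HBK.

Step 1: By the law of cosines on triangle BKH: BH² = 6² + 12² − 2·6·12·cos(60°) = 108, so BH = 6·√3.
Step 2: By the inverse law of cosines on triangle HBK: cos(∠HBK) = ((6·√3)² + 6² − 12²) / (2·6·√3·6) = 0/124.71 = 0, so ∠HBK = 90°.

Therefore, the measure of angle ∠HBK = 90°.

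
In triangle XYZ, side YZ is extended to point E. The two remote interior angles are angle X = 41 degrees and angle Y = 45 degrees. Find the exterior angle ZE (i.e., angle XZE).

The interior angle at Z is 180 - 41 - 45 = 94 degrees.
The exterior angle and interior angle at Z are supplementary:
Exterior angle = 180 - 94 = 86 degrees.

86 degrees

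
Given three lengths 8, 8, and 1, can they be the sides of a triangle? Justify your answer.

Check all three triangle inequalities:
8 + 8 = 16 > 1 ✓
8 + 1 = 9 > 8 ✓
8 + 1 = 9 > 8 ✓
All conditions hold, so these sides form a valid triangle.

Yes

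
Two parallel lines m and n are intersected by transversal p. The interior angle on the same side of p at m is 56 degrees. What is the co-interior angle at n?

Co-interior angles sum to 180: 180 - 56 = 124 degrees.

124 degrees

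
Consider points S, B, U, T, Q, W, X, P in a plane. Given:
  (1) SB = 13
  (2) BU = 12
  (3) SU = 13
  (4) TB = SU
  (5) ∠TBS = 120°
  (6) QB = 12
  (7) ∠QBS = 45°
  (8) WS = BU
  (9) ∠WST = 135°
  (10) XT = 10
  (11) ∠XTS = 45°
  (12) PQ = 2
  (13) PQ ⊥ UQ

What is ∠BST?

From the given relations: TB = SU = 13.
Step 1: By the law of cosines on triangle SBT: ST² = 13² + 13² − 2·13·13·cos(120°) = 507, so ST = 13·√3.
Step 2: By the inverse law of cosines on triangle BST: cos(∠BST) = (13² + (13·√3)² − 13²) / (2·13·13·√3) = 507/585.43 = 0.866, so ∠BST = 30°.

Therefore, the measure of angle ∠BST = 30°.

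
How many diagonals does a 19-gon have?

Each of the 19 vertices connects to 16 non-adjacent vertices via diagonals.
Total connections = 19 × 16 = 304, but each diagonal is counted twice.
Number of diagonals = 304 / 2 = 152.

152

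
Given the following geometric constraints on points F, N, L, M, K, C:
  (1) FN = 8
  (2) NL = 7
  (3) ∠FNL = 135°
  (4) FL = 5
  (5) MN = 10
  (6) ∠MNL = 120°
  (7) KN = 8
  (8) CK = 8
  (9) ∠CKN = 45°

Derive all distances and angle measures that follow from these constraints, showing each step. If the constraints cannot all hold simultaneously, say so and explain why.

These constraints are not satisfiable: (1), (2) and (4) fix all three sides of triangle FNL, so by the law of cosines cos(∠FNL) = (8² + 7² − 5²) / (2·8·7) = 0.7857, i.e. ∠FNL ≈ 38.21°, which contradicts (3) ∠FNL = 135°. No planar figure meets all of them, so nothing further can be derived.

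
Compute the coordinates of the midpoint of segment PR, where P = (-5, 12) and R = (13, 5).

The midpoint is the point halfway along the segment.
Move half the horizontal distance: -5 + (13 - -5)/2 = -5 + 18/2 = 4
Move half the vertical distance: 12 + (5 - 12)/2 = 12 + -7/2 = 17/2
Midpoint = (4, 17/2)

(4, 17/2)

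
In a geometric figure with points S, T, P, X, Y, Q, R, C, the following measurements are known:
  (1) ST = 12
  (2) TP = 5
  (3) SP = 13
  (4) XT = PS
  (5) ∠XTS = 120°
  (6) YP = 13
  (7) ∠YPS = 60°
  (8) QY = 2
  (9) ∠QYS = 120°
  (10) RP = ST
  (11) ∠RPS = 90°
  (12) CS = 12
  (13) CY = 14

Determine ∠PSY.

Step 1: By the law of cosines on triangle SPY: SY² = 13² + 13² − 2·13·13·cos(60°) = 169, so SY = 13.
Step 2: By the inverse law of cosines on triangle PSY: cos(∠PSY) = (13² + 13² − 13²) / (2·13·13) = 169/338 = 0.5, so ∠PSY = 60°.

Therefore, the measure of angle ∠PSY = 60°.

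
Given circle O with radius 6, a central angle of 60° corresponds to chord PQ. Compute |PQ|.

Drop a perpendicular from the center to the chord, bisecting both the chord and the central angle.
Each half-chord = r sin(θ/2) = 6 sin(30°).
The full chord = 2 × 6 × sin(30°) = 6.

6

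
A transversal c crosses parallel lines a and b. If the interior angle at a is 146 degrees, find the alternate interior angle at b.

Alternate interior angles are equal: 146 degrees.

146 degrees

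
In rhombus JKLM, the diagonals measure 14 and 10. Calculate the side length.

Half-diagonals are 7 and 5. side = sqrt(7^2 + 5^2) = sqrt(74)

sqrt(74)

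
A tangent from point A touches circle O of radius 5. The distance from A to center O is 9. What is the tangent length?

The tangent, radius, and line from the external point to the center form a right triangle.
The right angle is where the tangent meets the radius.
By the Pythagorean theorem: tangent² + 5² = 9²
tangent² = 81 - 25 = 56
tangent = 2*sqrt(14)

2*sqrt(14)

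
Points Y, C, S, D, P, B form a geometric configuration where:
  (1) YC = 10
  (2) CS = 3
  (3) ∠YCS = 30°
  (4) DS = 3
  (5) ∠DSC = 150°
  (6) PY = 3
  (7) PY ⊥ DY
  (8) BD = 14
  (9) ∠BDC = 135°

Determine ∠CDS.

Step 1: By the law of cosines on triangle DSC: DC² = 3² + 3² − 2·3·3·cos(150°) = 33.59, so DC ≈ 5.8.
Step 2: By the inverse law of cosines on triangle CDS: cos(∠CDS) = (5.8² + 3² − 3²) / (2·5.8·3) = 33.59/34.77 = 0.9659, so ∠CDS = 15°.

Therefore, the measure of angle ∠CDS = 15°.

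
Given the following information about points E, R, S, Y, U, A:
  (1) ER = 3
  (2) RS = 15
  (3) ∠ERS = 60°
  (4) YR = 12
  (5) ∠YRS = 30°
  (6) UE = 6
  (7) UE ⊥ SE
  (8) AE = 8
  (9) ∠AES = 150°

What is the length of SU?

Step 1: By the law of cosines on triangle ERS: ES² = 3² + 15² − 2·3·15·cos(60°) = 189, so ES = 3·√21.
Step 2: By the law of cosines on triangle SEU: SU² = (3·√21)² + 6² − 2·3·√21·6·cos(90°) = 225, so SU = 15.

Therefore, the length of SU = 15.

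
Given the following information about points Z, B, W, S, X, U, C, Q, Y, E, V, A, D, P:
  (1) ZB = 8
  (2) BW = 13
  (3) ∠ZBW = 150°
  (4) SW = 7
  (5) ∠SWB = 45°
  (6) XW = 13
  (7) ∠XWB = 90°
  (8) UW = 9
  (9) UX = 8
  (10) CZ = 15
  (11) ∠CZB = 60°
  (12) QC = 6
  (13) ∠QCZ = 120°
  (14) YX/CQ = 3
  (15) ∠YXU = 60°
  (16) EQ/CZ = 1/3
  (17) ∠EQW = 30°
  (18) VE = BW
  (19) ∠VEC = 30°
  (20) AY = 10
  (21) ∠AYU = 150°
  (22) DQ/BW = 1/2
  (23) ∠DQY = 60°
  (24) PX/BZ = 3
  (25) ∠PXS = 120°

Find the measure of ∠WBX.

Step 1: By the law of cosines on triangle BWX: BX² = 13² + 13² − 2·13·13·cos(90°) = 338, so BX = 13·√2.
Step 2: By the inverse law of cosines on triangle WBX: cos(∠WBX) = (13² + (13·√2)² − 13²) / (2·13·13·√2) = 338/478 = 0.7071, so ∠WBX = 45°.

Therefore, the measure of angle ∠WBX = 45°.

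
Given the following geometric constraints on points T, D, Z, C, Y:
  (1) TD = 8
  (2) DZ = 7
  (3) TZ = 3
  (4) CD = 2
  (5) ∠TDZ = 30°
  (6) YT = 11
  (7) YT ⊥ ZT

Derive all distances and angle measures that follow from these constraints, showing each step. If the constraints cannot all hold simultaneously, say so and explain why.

These constraints are not satisfiable: (1), (2) and (3) fix all three sides of triangle TDZ, so by the law of cosines cos(∠TDZ) = (8² + 7² − 3²) / (2·8·7) = 0.9286, i.e. ∠TDZ ≈ 21.79°, which contradicts (5) ∠TDZ = 30°. No planar figure meets all of them, so nothing further can be derived.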